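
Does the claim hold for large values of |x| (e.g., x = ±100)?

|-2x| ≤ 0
x = 100: LHS = |-2·100| = |-200| = 200; 200 ≤ 0 — FAILS
x = -100: LHS = |-2·(-100)| = |200| = 200; 200 ≤ 0 — FAILS

Answer: No, fails for both x = 100 and x = -100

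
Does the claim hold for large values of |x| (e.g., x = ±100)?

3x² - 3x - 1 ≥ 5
x = 100: LHS = 3·100² - 3·100 - 1 = 29699; 29699 ≥ 5 — holds
x = -100: LHS = 3·(-100)² - 3·(-100) - 1 = 30299; 30299 ≥ 5 — holds

Answer: Yes, holds for both x = 100 and x = -100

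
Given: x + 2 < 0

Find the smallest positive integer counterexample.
Testing positive integers:
x = 1: LHS = 1 + 2 = 3; 3 < 0 — FAILS  ← smallest positive counterexample

Answer: x = 1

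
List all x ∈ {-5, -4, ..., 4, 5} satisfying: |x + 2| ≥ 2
Holds for: {-5, -4, 0, 1, 2, 3, 4, 5}
Fails for: {-3, -2, -1}

Answer: {-5, -4, 0, 1, 2, 3, 4, 5}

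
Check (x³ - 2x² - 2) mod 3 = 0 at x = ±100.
x = 100: LHS = (100³ - 2·100² - 2) mod 3 = 979998 mod 3 = 0; 0 = 0 — holds
x = -100: LHS = ((-100)³ - 2·(-100)² - 2) mod 3 = (-1020002) mod 3 = 1; 1 = 0 — FAILS

Answer: Partially: holds for x = 100, fails for x = -100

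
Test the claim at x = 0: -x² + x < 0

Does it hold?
x = 0: LHS = -0² + 0 = 0; 0 < 0 — FAILS

The relation fails at x = 0, so x = 0 is a counterexample.

Answer: No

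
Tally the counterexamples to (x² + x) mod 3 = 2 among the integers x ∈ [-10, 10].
Counterexamples in [-10, 10]: {-10, -9, -7, -6, -4, -3, -1, 0, 2, 3, 5, 6, 8, 9}.

Counting them gives 14 values.

Answer: 14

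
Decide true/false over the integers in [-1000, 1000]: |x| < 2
The claim fails at x = 2:
x = 2: LHS = |2| = 2; 2 < 2 — FAILS

Because a single integer refutes it, the statement is false.

Answer: False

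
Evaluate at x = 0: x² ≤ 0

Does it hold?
x = 0: LHS = 0² = 0; 0 ≤ 0 — holds

The relation is satisfied at x = 0.

Answer: Yes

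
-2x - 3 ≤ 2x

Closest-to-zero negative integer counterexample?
Testing negative integers from -1 downward:
x = -1: LHS = -2·(-1) - 3 = -1, RHS = 2·(-1) = -2; -1 ≤ -2 — FAILS  ← closest negative counterexample to 0

Answer: x = -1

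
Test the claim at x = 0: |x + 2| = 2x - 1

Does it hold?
x = 0: LHS = |0 + 2| = |2| = 2, RHS = 2·0 - 1 = -1; 2 = -1 — FAILS

The relation fails at x = 0, so x = 0 is a counterexample.

Answer: No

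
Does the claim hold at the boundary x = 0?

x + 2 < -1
x = 0: LHS = 0 + 2 = 2; 2 < -1 — FAILS

The relation fails at x = 0, so x = 0 is a counterexample.

Answer: No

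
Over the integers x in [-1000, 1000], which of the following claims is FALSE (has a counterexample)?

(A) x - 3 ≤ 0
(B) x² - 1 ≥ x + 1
(A) x = 4: LHS = 4 - 3 = 1; 1 ≤ 0 — FAILS
(B) x = 0: LHS = 0² - 1 = -1, RHS = 0 + 1 = 1; -1 ≥ 1 — FAILS

Answer: Both A and B are false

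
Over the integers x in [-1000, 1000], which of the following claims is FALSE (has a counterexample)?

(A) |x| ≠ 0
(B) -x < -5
(A) x = 0: LHS = |0| = 0; 0 ≠ 0 — FAILS
(B) x = 0: LHS = -0 = 0; 0 < -5 — FAILS

Answer: Both A and B are false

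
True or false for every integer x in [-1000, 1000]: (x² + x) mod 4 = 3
The claim fails at x = 0:
x = 0: LHS = (0² + 0) mod 4 = 0 mod 4 = 0; 0 = 3 — FAILS

Because a single integer refutes it, the statement is false.

Answer: False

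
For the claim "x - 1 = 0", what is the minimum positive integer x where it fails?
Testing positive integers:
x = 1: LHS = 1 - 1 = 0; 0 = 0 — holds
x = 2: LHS = 2 - 1 = 1; 1 = 0 — FAILS  ← smallest positive counterexample

Answer: x = 2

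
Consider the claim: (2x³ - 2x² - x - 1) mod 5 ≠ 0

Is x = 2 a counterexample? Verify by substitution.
Substitute x = 2 into the relation:
x = 2: LHS = (2·2³ - 2·2² - 2 - 1) mod 5 = 5 mod 5 = 0; 0 ≠ 0 — FAILS

Since the claim fails at x = 2, this value is a counterexample.

Answer: Yes, x = 2 is a counterexample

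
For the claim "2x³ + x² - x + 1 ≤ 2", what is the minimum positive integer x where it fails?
Testing positive integers:
x = 1: LHS = 2·1³ + 1² - 1 + 1 = 3; 3 ≤ 2 — FAILS  ← smallest positive counterexample

Answer: x = 1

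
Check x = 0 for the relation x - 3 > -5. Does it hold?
x = 0: LHS = 0 - 3 = -3; -3 > -5 — holds

The relation is satisfied at x = 0.

Answer: Yes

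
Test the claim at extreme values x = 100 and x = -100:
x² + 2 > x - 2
x = 100: LHS = 100² + 2 = 10002, RHS = 100 - 2 = 98; 10002 > 98 — holds
x = -100: LHS = (-100)² + 2 = 10002, RHS = (-100) - 2 = -102; 10002 > -102 — holds

Answer: Yes, holds for both x = 100 and x = -100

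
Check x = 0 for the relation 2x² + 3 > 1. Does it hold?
x = 0: LHS = 2·0² + 3 = 3; 3 > 1 — holds

The relation is satisfied at x = 0.

Answer: Yes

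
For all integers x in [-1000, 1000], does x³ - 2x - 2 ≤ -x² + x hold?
The claim fails at x = -1:
x = -1: LHS = (-1)³ - 2·(-1) - 2 = -1, RHS = -(-1)² + (-1) = -2; -1 ≤ -2 — FAILS

Because a single integer refutes it, the statement is false.

Answer: False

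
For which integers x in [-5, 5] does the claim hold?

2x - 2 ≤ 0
Holds for: {-5, -4, -3, -2, -1, 0, 1}
Fails for: {2, 3, 4, 5}

Answer: {-5, -4, -3, -2, -1, 0, 1}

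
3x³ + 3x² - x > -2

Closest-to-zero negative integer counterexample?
Testing negative integers from -1 downward:
x = -1: LHS = 3·(-1)³ + 3·(-1)² - (-1) = 1; 1 > -2 — holds
x = -2: LHS = 3·(-2)³ + 3·(-2)² - (-2) = -10; -10 > -2 — FAILS  ← closest negative counterexample to 0

Answer: x = -2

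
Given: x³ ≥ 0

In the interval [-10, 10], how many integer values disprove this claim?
Counterexamples in [-10, 10]: {-10, -9, -8, -7, -6, -5, -4, -3, -2, -1}.

Counting them gives 10 values.

Answer: 10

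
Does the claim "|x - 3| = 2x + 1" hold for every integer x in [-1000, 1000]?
The claim fails at x = 0:
x = 0: LHS = |0 - 3| = |-3| = 3, RHS = 2·0 + 1 = 1; 3 = 1 — FAILS

Because a single integer refutes it, the statement is false.

Answer: False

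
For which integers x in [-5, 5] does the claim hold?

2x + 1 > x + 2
Holds for: {2, 3, 4, 5}
Fails for: {-5, -4, -3, -2, -1, 0, 1}

Answer: {2, 3, 4, 5}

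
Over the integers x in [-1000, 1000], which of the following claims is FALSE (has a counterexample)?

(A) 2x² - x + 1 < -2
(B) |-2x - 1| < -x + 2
(A) x = 0: LHS = 2·0² - 0 + 1 = 1; 1 < -2 — FAILS
(B) x = 1: LHS = |-2·1 - 1| = |-3| = 3, RHS = -1 + 2 = 1; 3 < 1 — FAILS

Answer: Both A and B are false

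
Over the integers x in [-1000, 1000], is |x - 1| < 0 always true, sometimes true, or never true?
An absolute value is never negative, so the left side is ≥ 0 for every x, while the right side is 0. Tightest case in [-1000, 1000] is x = 1:
x = 1: LHS = |1 - 1| = |0| = 0; 0 < 0 — FAILS
Hence LHS − RHS is never negative, i.e. LHS ≥ RHS throughout, so the claimed relation (<) fails for every integer in [-1000, 1000].

No integer in the range satisfies it.

Answer: Never true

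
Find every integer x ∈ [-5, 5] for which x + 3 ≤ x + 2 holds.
Over all integers in [-5, 5], LHS − RHS is smallest at x = 0, where it equals 1:
x = 0: LHS = 0 + 3 = 3, RHS = 0 + 2 = 2; 3 ≤ 2 — FAILS
At the ends of the range:
x = -5: LHS = (-5) + 3 = -2, RHS = (-5) + 2 = -3; -2 ≤ -3 — FAILS
x = 5: LHS = 5 + 3 = 8, RHS = 5 + 2 = 7; 8 ≤ 7 — FAILS
Hence LHS − RHS is never zero or negative, i.e. LHS > RHS throughout, so the claimed relation (≤) fails for every integer in [-5, 5].

Answer: None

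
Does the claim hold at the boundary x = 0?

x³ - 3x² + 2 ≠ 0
x = 0: LHS = 0³ - 3·0² + 2 = 2; 2 ≠ 0 — holds

The relation is satisfied at x = 0.

Answer: Yes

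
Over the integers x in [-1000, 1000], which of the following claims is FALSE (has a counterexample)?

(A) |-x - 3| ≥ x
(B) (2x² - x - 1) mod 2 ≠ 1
(A) Over all integers in [-1000, 1000], LHS − RHS is smallest at x = 0, where it equals 3:
x = 0: LHS = |-0 - 3| = |-3| = 3; 3 ≥ 0 — holds
At the ends of the range:
x = -1000: LHS = |-(-1000) - 3| = |997| = 997; 997 ≥ -1000 — holds
x = 1000: LHS = |-1000 - 3| = |-1003| = 1003; 1003 ≥ 1000 — holds
Hence LHS − RHS is never negative, i.e. LHS ≥ RHS throughout, so the relation holds for every integer in [-1000, 1000].

(B) x = 0: LHS = (2·0² - 0 - 1) mod 2 = (-1) mod 2 = 1; 1 ≠ 1 — FAILS

Only (B) has a counterexample.

Answer: B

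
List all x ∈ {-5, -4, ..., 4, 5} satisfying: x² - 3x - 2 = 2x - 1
Track d = LHS − RHS over the integers in [-5, 5]. Equality would need d = 0, but d changes sign only between consecutive integers, jumping over 0:
x = -1: LHS = (-1)² - 3·(-1) - 2 = 2, RHS = 2·(-1) - 1 = -3; 2 = -3 — FAILS  (d = 5)
x = 0: LHS = 0² - 3·0 - 2 = -2, RHS = 2·0 - 1 = -1; -2 = -1 — FAILS  (d = -1)
Away from these crossings d keeps a constant sign, and checking every integer in [-5, 5] confirms d ≠ 0 throughout. Hence the two sides are never equal, so the claimed relation (=) fails for every integer in [-5, 5].

Answer: None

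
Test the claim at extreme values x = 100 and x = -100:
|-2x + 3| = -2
x = 100: LHS = |-2·100 + 3| = |-197| = 197; 197 = -2 — FAILS
x = -100: LHS = |-2·(-100) + 3| = |203| = 203; 203 = -2 — FAILS

Answer: No, fails for both x = 100 and x = -100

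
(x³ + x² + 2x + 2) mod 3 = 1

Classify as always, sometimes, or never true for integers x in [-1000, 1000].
For a polynomial with integer coefficients, its value mod 3 depends only on x mod 3, so it suffices to check one representative of each residue class, x = 0, 1, 2:
x = 0: LHS = (0³ + 0² + 2·0 + 2) mod 3 = 2 mod 3 = 2; 2 = 1 — FAILS
x = 1: LHS = (1³ + 1² + 2·1 + 2) mod 3 = 6 mod 3 = 0; 0 = 1 — FAILS
x = 2: LHS = (2³ + 2² + 2·2 + 2) mod 3 = 18 mod 3 = 0; 0 = 1 — FAILS
The relation fails in every residue class, so the claimed relation (=) fails for every integer in [-1000, 1000].

No integer in the range satisfies it.

Answer: Never true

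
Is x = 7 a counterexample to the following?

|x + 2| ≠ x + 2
Substitute x = 7 into the relation:
x = 7: LHS = |7 + 2| = |9| = 9, RHS = 7 + 2 = 9; 9 ≠ 9 — FAILS

Since the claim fails at x = 7, this value is a counterexample.

Answer: Yes, x = 7 is a counterexample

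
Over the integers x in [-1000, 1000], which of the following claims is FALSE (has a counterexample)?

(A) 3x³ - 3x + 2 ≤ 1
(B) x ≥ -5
(A) x = 0: LHS = 3·0³ - 3·0 + 2 = 2; 2 ≤ 1 — FAILS
(B) x = -6: -6 ≥ -5 — FAILS

Answer: Both A and B are false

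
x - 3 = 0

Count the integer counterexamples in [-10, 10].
Counterexamples in [-10, 10]: {-10, -9, -8, -7, -6, -5, -4, -3, -2, -1, 0, 1, 2, 4, 5, 6, 7, 8, 9, 10}.

Counting them gives 20 values.

Answer: 20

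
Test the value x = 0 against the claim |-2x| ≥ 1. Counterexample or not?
Substitute x = 0 into the relation:
x = 0: LHS = |-2·0| = |0| = 0; 0 ≥ 1 — FAILS

Since the claim fails at x = 0, this value is a counterexample.

Answer: Yes, x = 0 is a counterexample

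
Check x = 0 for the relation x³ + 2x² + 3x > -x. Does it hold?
x = 0: LHS = 0³ + 2·0² + 3·0 = 0, RHS = -0 = 0; 0 > 0 — FAILS

The relation fails at x = 0, so x = 0 is a counterexample.

Answer: No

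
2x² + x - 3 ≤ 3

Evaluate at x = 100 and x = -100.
x = 100: LHS = 2·100² + 100 - 3 = 20097; 20097 ≤ 3 — FAILS
x = -100: LHS = 2·(-100)² + (-100) - 3 = 19897; 19897 ≤ 3 — FAILS

Answer: No, fails for both x = 100 and x = -100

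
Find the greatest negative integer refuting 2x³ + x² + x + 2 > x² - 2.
Testing negative integers from -1 downward:
x = -1: LHS = 2·(-1)³ + (-1)² + (-1) + 2 = 0, RHS = (-1)² - 2 = -1; 0 > -1 — holds
x = -2: LHS = 2·(-2)³ + (-2)² + (-2) + 2 = -12, RHS = (-2)² - 2 = 2; -12 > 2 — FAILS  ← closest negative counterexample to 0

Answer: x = -2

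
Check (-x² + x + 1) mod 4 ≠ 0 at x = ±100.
x = 100: LHS = (-100² + 100 + 1) mod 4 = (-9899) mod 4 = 1; 1 ≠ 0 — holds
x = -100: LHS = (-(-100)² + (-100) + 1) mod 4 = (-10099) mod 4 = 1; 1 ≠ 0 — holds

Answer: Yes, holds for both x = 100 and x = -100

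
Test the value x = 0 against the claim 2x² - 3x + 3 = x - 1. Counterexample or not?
Substitute x = 0 into the relation:
x = 0: LHS = 2·0² - 3·0 + 3 = 3, RHS = 0 - 1 = -1; 3 = -1 — FAILS

Since the claim fails at x = 0, this value is a counterexample.

Answer: Yes, x = 0 is a counterexample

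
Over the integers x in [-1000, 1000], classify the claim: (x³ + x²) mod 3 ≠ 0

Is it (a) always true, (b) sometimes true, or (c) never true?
Holds at x = 1: LHS = (1³ + 1²) mod 3 = 2 mod 3 = 2; 2 ≠ 0 — holds
Fails at x = 0: LHS = (0³ + 0²) mod 3 = 0 mod 3 = 0; 0 ≠ 0 — FAILS
It is satisfied by some integers in the range but not all.

Answer: Sometimes true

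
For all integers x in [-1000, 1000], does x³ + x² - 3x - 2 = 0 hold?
The claim fails at x = 0:
x = 0: LHS = 0³ + 0² - 3·0 - 2 = -2; -2 = 0 — FAILS

Because a single integer refutes it, the statement is false.

Answer: False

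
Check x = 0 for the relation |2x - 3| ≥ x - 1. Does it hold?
x = 0: LHS = |2·0 - 3| = |-3| = 3, RHS = 0 - 1 = -1; 3 ≥ -1 — holds

The relation is satisfied at x = 0.

Answer: Yes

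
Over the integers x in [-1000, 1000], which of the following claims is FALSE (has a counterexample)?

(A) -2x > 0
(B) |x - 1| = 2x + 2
(A) x = 0: LHS = -2·0 = 0; 0 > 0 — FAILS
(B) x = 0: LHS = |0 - 1| = |-1| = 1, RHS = 2·0 + 2 = 2; 1 = 2 — FAILS

Answer: Both A and B are false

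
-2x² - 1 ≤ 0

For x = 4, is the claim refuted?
Substitute x = 4 into the relation:
x = 4: LHS = -2·4² - 1 = -33; -33 ≤ 0 — holds

The relation holds at x = 4, so it is not a counterexample.

Answer: No, x = 4 is not a counterexample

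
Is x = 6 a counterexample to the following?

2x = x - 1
Substitute x = 6 into the relation:
x = 6: LHS = 2·6 = 12, RHS = 6 - 1 = 5; 12 = 5 — FAILS

Since the claim fails at x = 6, this value is a counterexample.

Answer: Yes, x = 6 is a counterexample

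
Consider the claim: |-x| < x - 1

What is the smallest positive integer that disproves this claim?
Testing positive integers:
x = 1: LHS = |-1| = 1, RHS = 1 - 1 = 0; 1 < 0 — FAILS  ← smallest positive counterexample

Answer: x = 1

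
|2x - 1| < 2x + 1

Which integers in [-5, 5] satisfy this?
Holds for: {1, 2, 3, 4, 5}
Fails for: {-5, -4, -3, -2, -1, 0}

Answer: {1, 2, 3, 4, 5}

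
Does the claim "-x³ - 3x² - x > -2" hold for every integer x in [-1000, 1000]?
The claim fails at x = 1:
x = 1: LHS = -1³ - 3·1² - 1 = -5; -5 > -2 — FAILS

Because a single integer refutes it, the statement is false.

Answer: False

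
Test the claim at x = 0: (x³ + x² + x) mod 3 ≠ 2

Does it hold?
x = 0: LHS = (0³ + 0² + 0) mod 3 = 0 mod 3 = 0; 0 ≠ 2 — holds

The relation is satisfied at x = 0.

Answer: Yes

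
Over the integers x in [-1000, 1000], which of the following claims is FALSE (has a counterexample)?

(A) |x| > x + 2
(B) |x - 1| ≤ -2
(A) x = 0: LHS = |0| = 0, RHS = 0 + 2 = 2; 0 > 2 — FAILS
(B) x = 0: LHS = |0 - 1| = |-1| = 1; 1 ≤ -2 — FAILS

Answer: Both A and B are false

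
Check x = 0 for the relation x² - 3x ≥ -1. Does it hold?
x = 0: LHS = 0² - 3·0 = 0; 0 ≥ -1 — holds

The relation is satisfied at x = 0.

Answer: Yes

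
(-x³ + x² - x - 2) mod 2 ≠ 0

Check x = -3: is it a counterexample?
Substitute x = -3 into the relation:
x = -3: LHS = (-(-3)³ + (-3)² - (-3) - 2) mod 2 = 37 mod 2 = 1; 1 ≠ 0 — holds

The claim holds here, so x = -3 is not a counterexample. (A counterexample exists elsewhere, e.g. x = 0.)

Answer: No, x = -3 is not a counterexample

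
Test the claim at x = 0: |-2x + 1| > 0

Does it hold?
x = 0: LHS = |-2·0 + 1| = |1| = 1; 1 > 0 — holds

The relation is satisfied at x = 0.

Answer: Yes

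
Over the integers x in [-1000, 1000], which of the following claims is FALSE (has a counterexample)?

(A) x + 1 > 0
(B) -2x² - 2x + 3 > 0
(A) x = -1: LHS = (-1) + 1 = 0; 0 > 0 — FAILS
(B) x = 1: LHS = -2·1² - 2·1 + 3 = -1; -1 > 0 — FAILS

Answer: Both A and B are false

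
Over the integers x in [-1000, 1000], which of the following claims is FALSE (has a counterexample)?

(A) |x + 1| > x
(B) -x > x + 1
(A) Over all integers in [-1000, 1000], LHS − RHS is smallest at x = 0, where it equals 1:
x = 0: LHS = |0 + 1| = |1| = 1; 1 > 0 — holds
At the ends of the range:
x = -1000: LHS = |(-1000) + 1| = |-999| = 999; 999 > -1000 — holds
x = 1000: LHS = |1000 + 1| = |1001| = 1001; 1001 > 1000 — holds
Hence LHS − RHS is never zero or negative, i.e. LHS > RHS throughout, so the relation holds for every integer in [-1000, 1000].

(B) x = 0: LHS = -0 = 0, RHS = 0 + 1 = 1; 0 > 1 — FAILS

Only (B) has a counterexample.

Answer: B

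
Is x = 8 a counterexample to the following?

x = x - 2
Substitute x = 8 into the relation:
x = 8: RHS = 8 - 2 = 6; 8 = 6 — FAILS

Since the claim fails at x = 8, this value is a counterexample.

Answer: Yes, x = 8 is a counterexample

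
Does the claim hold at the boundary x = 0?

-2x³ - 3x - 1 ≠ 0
x = 0: LHS = -2·0³ - 3·0 - 1 = -1; -1 ≠ 0 — holds

The relation is satisfied at x = 0.

Answer: Yes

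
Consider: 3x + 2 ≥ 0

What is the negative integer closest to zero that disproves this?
Testing negative integers from -1 downward:
x = -1: LHS = 3·(-1) + 2 = -1; -1 ≥ 0 — FAILS  ← closest negative counterexample to 0

Answer: x = -1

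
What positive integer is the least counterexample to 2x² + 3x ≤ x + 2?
Testing positive integers:
x = 1: LHS = 2·1² + 3·1 = 5, RHS = 1 + 2 = 3; 5 ≤ 3 — FAILS  ← smallest positive counterexample

Answer: x = 1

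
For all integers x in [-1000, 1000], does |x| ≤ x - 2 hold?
The claim fails at x = 0:
x = 0: LHS = |0| = 0, RHS = 0 - 2 = -2; 0 ≤ -2 — FAILS

Because a single integer refutes it, the statement is false.

Answer: False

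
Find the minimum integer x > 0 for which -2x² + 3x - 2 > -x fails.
Testing positive integers:
x = 1: LHS = -2·1² + 3·1 - 2 = -1; -1 > -1 — FAILS  ← smallest positive counterexample

Answer: x = 1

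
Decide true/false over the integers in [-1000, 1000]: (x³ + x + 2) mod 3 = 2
The claim fails at x = 1:
x = 1: LHS = (1³ + 1 + 2) mod 3 = 4 mod 3 = 1; 1 = 2 — FAILS

Because a single integer refutes it, the statement is false.

Answer: False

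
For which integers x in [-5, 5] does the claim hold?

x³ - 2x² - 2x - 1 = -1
Holds for: {0}
Fails for: {-5, -4, -3, -2, -1, 1, 2, 3, 4, 5}

Answer: {0}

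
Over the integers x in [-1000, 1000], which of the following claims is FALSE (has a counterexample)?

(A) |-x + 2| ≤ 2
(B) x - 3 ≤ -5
(A) x = -1: LHS = |-(-1) + 2| = |3| = 3; 3 ≤ 2 — FAILS
(B) x = 0: LHS = 0 - 3 = -3; -3 ≤ -5 — FAILS

Answer: Both A and B are false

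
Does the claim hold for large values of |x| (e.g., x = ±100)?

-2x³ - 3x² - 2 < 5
x = 100: LHS = -2·100³ - 3·100² - 2 = -2030002; -2030002 < 5 — holds
x = -100: LHS = -2·(-100)³ - 3·(-100)² - 2 = 1969998; 1969998 < 5 — FAILS

Answer: Partially: holds for x = 100, fails for x = -100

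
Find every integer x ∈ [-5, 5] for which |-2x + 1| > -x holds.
Over all integers in [-5, 5], LHS − RHS is smallest at x = 0, where it equals 1:
x = 0: LHS = |-2·0 + 1| = |1| = 1, RHS = -0 = 0; 1 > 0 — holds
At the ends of the range:
x = -5: LHS = |-2·(-5) + 1| = |11| = 11, RHS = -(-5) = 5; 11 > 5 — holds
x = 5: LHS = |-2·5 + 1| = |-9| = 9; 9 > -5 — holds
Hence LHS − RHS is never zero or negative, i.e. LHS > RHS throughout, so the relation holds for every integer in [-5, 5].

Answer: All integers in [-5, 5]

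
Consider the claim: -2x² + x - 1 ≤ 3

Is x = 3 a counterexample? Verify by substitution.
Substitute x = 3 into the relation:
x = 3: LHS = -2·3² + 3 - 1 = -16; -16 ≤ 3 — holds

The relation holds at x = 3, so it is not a counterexample.

Answer: No, x = 3 is not a counterexample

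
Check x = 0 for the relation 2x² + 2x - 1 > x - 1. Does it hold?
x = 0: LHS = 2·0² + 2·0 - 1 = -1, RHS = 0 - 1 = -1; -1 > -1 — FAILS

The relation fails at x = 0, so x = 0 is a counterexample.

Answer: No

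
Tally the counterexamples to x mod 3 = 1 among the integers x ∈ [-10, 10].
Counterexamples in [-10, 10]: {-10, -9, -7, -6, -4, -3, -1, 0, 2, 3, 5, 6, 8, 9}.

Counting them gives 14 values.

Answer: 14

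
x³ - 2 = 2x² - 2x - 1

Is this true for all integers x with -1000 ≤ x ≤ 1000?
The claim fails at x = 0:
x = 0: LHS = 0³ - 2 = -2, RHS = 2·0² - 2·0 - 1 = -1; -2 = -1 — FAILS

Because a single integer refutes it, the statement is false.

Answer: False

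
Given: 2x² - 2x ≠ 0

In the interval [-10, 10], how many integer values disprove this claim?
Counterexamples in [-10, 10]: {0, 1}.

Counting them gives 2 values.

Answer: 2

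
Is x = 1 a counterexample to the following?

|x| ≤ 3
Substitute x = 1 into the relation:
x = 1: LHS = |1| = 1; 1 ≤ 3 — holds

The claim holds here, so x = 1 is not a counterexample. (A counterexample exists elsewhere, e.g. x = 4.)

Answer: No, x = 1 is not a counterexample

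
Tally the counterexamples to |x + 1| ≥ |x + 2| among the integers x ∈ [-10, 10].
Counterexamples in [-10, 10]: {-1, 0, 1, 2, 3, 4, 5, 6, 7, 8, 9, 10}.

Counting them gives 12 values.

Answer: 12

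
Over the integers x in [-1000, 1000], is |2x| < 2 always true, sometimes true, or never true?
Holds at x = 0: LHS = |2·0| = |0| = 0; 0 < 2 — holds
Fails at x = 1: LHS = |2·1| = |2| = 2; 2 < 2 — FAILS
It is satisfied by some integers in the range but not all.

Answer: Sometimes true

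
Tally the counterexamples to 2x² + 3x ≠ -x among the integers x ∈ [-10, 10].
Counterexamples in [-10, 10]: {-2, 0}.

Counting them gives 2 values.

Answer: 2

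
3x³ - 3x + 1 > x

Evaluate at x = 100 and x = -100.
x = 100: LHS = 3·100³ - 3·100 + 1 = 2999701; 2999701 > 100 — holds
x = -100: LHS = 3·(-100)³ - 3·(-100) + 1 = -2999699; -2999699 > -100 — FAILS

Answer: Partially: holds for x = 100, fails for x = -100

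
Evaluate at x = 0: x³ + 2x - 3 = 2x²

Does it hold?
x = 0: LHS = 0³ + 2·0 - 3 = -3, RHS = 2·0² = 0; -3 = 0 — FAILS

The relation fails at x = 0, so x = 0 is a counterexample.

Answer: No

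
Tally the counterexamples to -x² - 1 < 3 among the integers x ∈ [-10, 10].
Over all integers in [-10, 10], LHS − RHS is largest at x = 0, where it equals -4:
x = 0: LHS = -0² - 1 = -1; -1 < 3 — holds
At the ends of the range:
x = -10: LHS = -(-10)² - 1 = -101; -101 < 3 — holds
x = 10: LHS = -10² - 1 = -101; -101 < 3 — holds
Hence LHS − RHS is never zero or positive, i.e. LHS < RHS throughout, so the relation holds for every integer in [-10, 10].

No counterexample appears in that range.

Answer: 0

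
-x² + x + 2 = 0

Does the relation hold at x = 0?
x = 0: LHS = -0² + 0 + 2 = 2; 2 = 0 — FAILS

The relation fails at x = 0, so x = 0 is a counterexample.

Answer: No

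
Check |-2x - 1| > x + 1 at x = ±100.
x = 100: LHS = |-2·100 - 1| = |-201| = 201, RHS = 100 + 1 = 101; 201 > 101 — holds
x = -100: LHS = |-2·(-100) - 1| = |199| = 199, RHS = (-100) + 1 = -99; 199 > -99 — holds

Answer: Yes, holds for both x = 100 and x = -100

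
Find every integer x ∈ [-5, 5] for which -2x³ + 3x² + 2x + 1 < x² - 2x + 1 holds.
Holds for: {3, 4, 5}
Fails for: {-5, -4, -3, -2, -1, 0, 1, 2}

Answer: {3, 4, 5}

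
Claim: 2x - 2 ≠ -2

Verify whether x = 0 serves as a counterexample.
Substitute x = 0 into the relation:
x = 0: LHS = 2·0 - 2 = -2; -2 ≠ -2 — FAILS

Since the claim fails at x = 0, this value is a counterexample.

Answer: Yes, x = 0 is a counterexample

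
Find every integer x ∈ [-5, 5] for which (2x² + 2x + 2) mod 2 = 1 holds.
For a polynomial with integer coefficients, its value mod 2 depends only on x mod 2, so it suffices to check one representative of each residue class, x = 0, 1:
x = 0: LHS = (2·0² + 2·0 + 2) mod 2 = 2 mod 2 = 0; 0 = 1 — FAILS
x = 1: LHS = (2·1² + 2·1 + 2) mod 2 = 6 mod 2 = 0; 0 = 1 — FAILS
The relation fails in every residue class, so the claimed relation (=) fails for every integer in [-5, 5].

Answer: None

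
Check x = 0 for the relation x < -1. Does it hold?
x = 0: 0 < -1 — FAILS

The relation fails at x = 0, so x = 0 is a counterexample.

Answer: No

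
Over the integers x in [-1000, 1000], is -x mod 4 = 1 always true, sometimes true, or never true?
Holds at x = -1: LHS = (-(-1)) mod 4 = 1 mod 4 = 1; 1 = 1 — holds
Fails at x = 0: LHS = (-0) mod 4 = 0 mod 4 = 0; 0 = 1 — FAILS
It is satisfied by some integers in the range but not all.

Answer: Sometimes true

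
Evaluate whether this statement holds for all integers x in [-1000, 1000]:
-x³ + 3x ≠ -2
The claim fails at x = -1:
x = -1: LHS = -(-1)³ + 3·(-1) = -2; -2 ≠ -2 — FAILS

Because a single integer refutes it, the statement is false.

Answer: False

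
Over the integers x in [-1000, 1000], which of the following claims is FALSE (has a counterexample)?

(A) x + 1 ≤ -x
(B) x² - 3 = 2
(A) x = 0: LHS = 0 + 1 = 1, RHS = -0 = 0; 1 ≤ 0 — FAILS
(B) x = 0: LHS = 0² - 3 = -3; -3 = 2 — FAILS

Answer: Both A and B are false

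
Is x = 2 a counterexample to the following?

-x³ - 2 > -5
Substitute x = 2 into the relation:
x = 2: LHS = -2³ - 2 = -10; -10 > -5 — FAILS

Since the claim fails at x = 2, this value is a counterexample.

Answer: Yes, x = 2 is a counterexample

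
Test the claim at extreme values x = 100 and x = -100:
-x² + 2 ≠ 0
x = 100: LHS = -100² + 2 = -9998; -9998 ≠ 0 — holds
x = -100: LHS = -(-100)² + 2 = -9998; -9998 ≠ 0 — holds

Answer: Yes, holds for both x = 100 and x = -100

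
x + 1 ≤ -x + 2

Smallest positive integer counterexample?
Testing positive integers:
x = 1: LHS = 1 + 1 = 2, RHS = -1 + 2 = 1; 2 ≤ 1 — FAILS  ← smallest positive counterexample

Answer: x = 1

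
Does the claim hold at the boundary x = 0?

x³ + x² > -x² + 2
x = 0: LHS = 0³ + 0² = 0, RHS = -0² + 2 = 2; 0 > 2 — FAILS

The relation fails at x = 0, so x = 0 is a counterexample.

Answer: No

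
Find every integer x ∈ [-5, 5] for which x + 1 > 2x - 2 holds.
Holds for: {-5, -4, -3, -2, -1, 0, 1, 2}
Fails for: {3, 4, 5}

Answer: {-5, -4, -3, -2, -1, 0, 1, 2}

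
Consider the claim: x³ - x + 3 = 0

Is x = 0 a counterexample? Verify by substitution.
Substitute x = 0 into the relation:
x = 0: LHS = 0³ - 0 + 3 = 3; 3 = 0 — FAILS

Since the claim fails at x = 0, this value is a counterexample.

Answer: Yes, x = 0 is a counterexample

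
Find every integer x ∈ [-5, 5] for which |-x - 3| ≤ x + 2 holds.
Over all integers in [-5, 5], LHS − RHS is smallest at x = 0, where it equals 1:
x = 0: LHS = |-0 - 3| = |-3| = 3, RHS = 0 + 2 = 2; 3 ≤ 2 — FAILS
At the ends of the range:
x = -5: LHS = |-(-5) - 3| = |2| = 2, RHS = (-5) + 2 = -3; 2 ≤ -3 — FAILS
x = 5: LHS = |-5 - 3| = |-8| = 8, RHS = 5 + 2 = 7; 8 ≤ 7 — FAILS
Hence LHS − RHS is never zero or negative, i.e. LHS > RHS throughout, so the claimed relation (≤) fails for every integer in [-5, 5].

Answer: None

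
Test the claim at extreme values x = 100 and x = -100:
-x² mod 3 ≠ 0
x = 100: LHS = (-100²) mod 3 = (-10000) mod 3 = 2; 2 ≠ 0 — holds
x = -100: LHS = (-(-100)²) mod 3 = (-10000) mod 3 = 2; 2 ≠ 0 — holds

Answer: Yes, holds for both x = 100 and x = -100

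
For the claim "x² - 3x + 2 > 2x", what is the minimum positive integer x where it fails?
Testing positive integers:
x = 1: LHS = 1² - 3·1 + 2 = 0, RHS = 2·1 = 2; 0 > 2 — FAILS  ← smallest positive counterexample

Answer: x = 1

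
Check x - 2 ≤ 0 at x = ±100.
x = 100: LHS = 100 - 2 = 98; 98 ≤ 0 — FAILS
x = -100: LHS = (-100) - 2 = -102; -102 ≤ 0 — holds

Answer: Partially: fails for x = 100, holds for x = -100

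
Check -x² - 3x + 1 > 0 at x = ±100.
x = 100: LHS = -100² - 3·100 + 1 = -10299; -10299 > 0 — FAILS
x = -100: LHS = -(-100)² - 3·(-100) + 1 = -9699; -9699 > 0 — FAILS

Answer: No, fails for both x = 100 and x = -100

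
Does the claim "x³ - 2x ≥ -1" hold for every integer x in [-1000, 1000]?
The claim fails at x = -2:
x = -2: LHS = (-2)³ - 2·(-2) = -4; -4 ≥ -1 — FAILS

Because a single integer refutes it, the statement is false.

Answer: False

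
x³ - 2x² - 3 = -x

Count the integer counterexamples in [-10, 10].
Counterexamples in [-10, 10]: {-10, -9, -8, -7, -6, -5, -4, -3, -2, -1, 0, 1, 2, 3, 4, 5, 6, 7, 8, 9, 10}.

Counting them gives 21 values.

Answer: 21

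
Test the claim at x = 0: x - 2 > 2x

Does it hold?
x = 0: LHS = 0 - 2 = -2, RHS = 2·0 = 0; -2 > 0 — FAILS

The relation fails at x = 0, so x = 0 is a counterexample.

Answer: No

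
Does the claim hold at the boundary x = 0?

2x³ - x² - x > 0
x = 0: LHS = 2·0³ - 0² - 0 = 0; 0 > 0 — FAILS

The relation fails at x = 0, so x = 0 is a counterexample.

Answer: No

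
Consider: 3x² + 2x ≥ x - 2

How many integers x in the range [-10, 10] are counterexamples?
Over all integers in [-10, 10], LHS − RHS is smallest at x = 0, where it equals 2:
x = 0: LHS = 3·0² + 2·0 = 0, RHS = 0 - 2 = -2; 0 ≥ -2 — holds
At the ends of the range:
x = -10: LHS = 3·(-10)² + 2·(-10) = 280, RHS = (-10) - 2 = -12; 280 ≥ -12 — holds
x = 10: LHS = 3·10² + 2·10 = 320, RHS = 10 - 2 = 8; 320 ≥ 8 — holds
Hence LHS − RHS is never negative, i.e. LHS ≥ RHS throughout, so the relation holds for every integer in [-10, 10].

No counterexample appears in that range.

Answer: 0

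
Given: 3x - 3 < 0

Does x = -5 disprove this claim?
Substitute x = -5 into the relation:
x = -5: LHS = 3·(-5) - 3 = -18; -18 < 0 — holds

The claim holds here, so x = -5 is not a counterexample. (A counterexample exists elsewhere, e.g. x = 1.)

Answer: No, x = -5 is not a counterexample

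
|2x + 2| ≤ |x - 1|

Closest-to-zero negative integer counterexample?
Testing negative integers from -1 downward:
x = -1: LHS = |2·(-1) + 2| = |0| = 0, RHS = |(-1) - 1| = |-2| = 2; 0 ≤ 2 — holds
x = -2: LHS = |2·(-2) + 2| = |-2| = 2, RHS = |(-2) - 1| = |-3| = 3; 2 ≤ 3 — holds
x = -3: LHS = |2·(-3) + 2| = |-4| = 4, RHS = |(-3) - 1| = |-4| = 4; 4 ≤ 4 — holds
x = -4: LHS = |2·(-4) + 2| = |-6| = 6, RHS = |(-4) - 1| = |-5| = 5; 6 ≤ 5 — FAILS  ← closest negative counterexample to 0

Answer: x = -4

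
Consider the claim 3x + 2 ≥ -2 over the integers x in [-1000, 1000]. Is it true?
The claim fails at x = -2:
x = -2: LHS = 3·(-2) + 2 = -4; -4 ≥ -2 — FAILS

Because a single integer refutes it, the statement is false.

Answer: False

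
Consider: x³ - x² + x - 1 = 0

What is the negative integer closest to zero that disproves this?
Testing negative integers from -1 downward:
x = -1: LHS = (-1)³ - (-1)² + (-1) - 1 = -4; -4 = 0 — FAILS  ← closest negative counterexample to 0

Answer: x = -1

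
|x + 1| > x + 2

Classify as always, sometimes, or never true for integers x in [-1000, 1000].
Holds at x = -2: LHS = |(-2) + 1| = |-1| = 1, RHS = (-2) + 2 = 0; 1 > 0 — holds
Fails at x = 0: LHS = |0 + 1| = |1| = 1, RHS = 0 + 2 = 2; 1 > 2 — FAILS
It is satisfied by some integers in the range but not all.

Answer: Sometimes true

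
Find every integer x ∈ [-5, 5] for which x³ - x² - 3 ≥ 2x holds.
Holds for: {3, 4, 5}
Fails for: {-5, -4, -3, -2, -1, 0, 1, 2}

Answer: {3, 4, 5}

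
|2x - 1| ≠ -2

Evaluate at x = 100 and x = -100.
x = 100: LHS = |2·100 - 1| = |199| = 199; 199 ≠ -2 — holds
x = -100: LHS = |2·(-100) - 1| = |-201| = 201; 201 ≠ -2 — holds

Answer: Yes, holds for both x = 100 and x = -100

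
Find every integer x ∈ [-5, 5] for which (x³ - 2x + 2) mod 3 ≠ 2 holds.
Holds for: {-5, -4, -2, -1, 1, 2, 4, 5}
Fails for: {-3, 0, 3}

Answer: {-5, -4, -2, -1, 1, 2, 4, 5}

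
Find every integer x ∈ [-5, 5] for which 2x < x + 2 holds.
Holds for: {-5, -4, -3, -2, -1, 0, 1}
Fails for: {2, 3, 4, 5}

Answer: {-5, -4, -3, -2, -1, 0, 1}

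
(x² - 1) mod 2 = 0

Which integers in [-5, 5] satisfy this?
Holds for: {-5, -3, -1, 1, 3, 5}
Fails for: {-4, -2, 0, 2, 4}

Answer: {-5, -3, -1, 1, 3, 5}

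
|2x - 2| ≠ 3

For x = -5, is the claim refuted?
Substitute x = -5 into the relation:
x = -5: LHS = |2·(-5) - 2| = |-12| = 12; 12 ≠ 3 — holds

The relation holds at x = -5, so it is not a counterexample.

Answer: No, x = -5 is not a counterexample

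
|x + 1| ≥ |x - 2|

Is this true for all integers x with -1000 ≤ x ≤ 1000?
The claim fails at x = 0:
x = 0: LHS = |0 + 1| = |1| = 1, RHS = |0 - 2| = |-2| = 2; 1 ≥ 2 — FAILS

Because a single integer refutes it, the statement is false.

Answer: False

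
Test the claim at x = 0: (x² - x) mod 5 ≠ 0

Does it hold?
x = 0: LHS = (0² - 0) mod 5 = 0 mod 5 = 0; 0 ≠ 0 — FAILS

The relation fails at x = 0, so x = 0 is a counterexample.

Answer: No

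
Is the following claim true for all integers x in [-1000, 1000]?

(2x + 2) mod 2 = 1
The claim fails at x = 0:
x = 0: LHS = (2·0 + 2) mod 2 = 2 mod 2 = 0; 0 = 1 — FAILS

Because a single integer refutes it, the statement is false.

Answer: False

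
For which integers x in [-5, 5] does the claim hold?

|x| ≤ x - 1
Over all integers in [-5, 5], LHS − RHS is smallest at x = 0, where it equals 1:
x = 0: LHS = |0| = 0, RHS = 0 - 1 = -1; 0 ≤ -1 — FAILS
At the ends of the range:
x = -5: LHS = |-5| = 5, RHS = (-5) - 1 = -6; 5 ≤ -6 — FAILS
x = 5: LHS = |5| = 5, RHS = 5 - 1 = 4; 5 ≤ 4 — FAILS
Hence LHS − RHS is never zero or negative, i.e. LHS > RHS throughout, so the claimed relation (≤) fails for every integer in [-5, 5].

Answer: None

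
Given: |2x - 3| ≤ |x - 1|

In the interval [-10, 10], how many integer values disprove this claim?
Counterexamples in [-10, 10]: {-10, -9, -8, -7, -6, -5, -4, -3, -2, -1, 0, 1, 3, 4, 5, 6, 7, 8, 9, 10}.

Counting them gives 20 values.

Answer: 20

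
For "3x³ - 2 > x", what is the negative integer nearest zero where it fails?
Testing negative integers from -1 downward:
x = -1: LHS = 3·(-1)³ - 2 = -5; -5 > -1 — FAILS  ← closest negative counterexample to 0

Answer: x = -1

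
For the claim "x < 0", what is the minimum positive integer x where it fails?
Testing positive integers:
x = 1: 1 < 0 — FAILS  ← smallest positive counterexample

Answer: x = 1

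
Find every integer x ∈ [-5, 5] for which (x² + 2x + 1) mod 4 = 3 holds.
For a polynomial with integer coefficients, its value mod 4 depends only on x mod 4, so it suffices to check one representative of each residue class, x = 0, 1, 2, 3:
x = 0: LHS = (0² + 2·0 + 1) mod 4 = 1 mod 4 = 1; 1 = 3 — FAILS
x = 1: LHS = (1² + 2·1 + 1) mod 4 = 4 mod 4 = 0; 0 = 3 — FAILS
x = 2: LHS = (2² + 2·2 + 1) mod 4 = 9 mod 4 = 1; 1 = 3 — FAILS
x = 3: LHS = (3² + 2·3 + 1) mod 4 = 16 mod 4 = 0; 0 = 3 — FAILS
The relation fails in every residue class, so the claimed relation (=) fails for every integer in [-5, 5].

Answer: None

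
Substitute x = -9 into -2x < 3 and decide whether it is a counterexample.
Substitute x = -9 into the relation:
x = -9: LHS = -2·(-9) = 18; 18 < 3 — FAILS

Since the claim fails at x = -9, this value is a counterexample.

Answer: Yes, x = -9 is a counterexample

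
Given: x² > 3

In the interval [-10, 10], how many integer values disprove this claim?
Counterexamples in [-10, 10]: {-1, 0, 1}.

Counting them gives 3 values.

Answer: 3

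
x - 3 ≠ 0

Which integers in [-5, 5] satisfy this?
Holds for: {-5, -4, -3, -2, -1, 0, 1, 2, 4, 5}
Fails for: {3}

Answer: {-5, -4, -3, -2, -1, 0, 1, 2, 4, 5}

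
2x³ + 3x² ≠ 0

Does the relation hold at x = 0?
x = 0: LHS = 2·0³ + 3·0² = 0; 0 ≠ 0 — FAILS

The relation fails at x = 0, so x = 0 is a counterexample.

Answer: No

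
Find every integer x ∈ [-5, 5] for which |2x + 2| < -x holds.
Holds for: {-1}
Fails for: {-5, -4, -3, -2, 0, 1, 2, 3, 4, 5}

Answer: {-1}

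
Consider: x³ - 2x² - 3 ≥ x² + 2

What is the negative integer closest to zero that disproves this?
Testing negative integers from -1 downward:
x = -1: LHS = (-1)³ - 2·(-1)² - 3 = -6, RHS = (-1)² + 2 = 3; -6 ≥ 3 — FAILS  ← closest negative counterexample to 0

Answer: x = -1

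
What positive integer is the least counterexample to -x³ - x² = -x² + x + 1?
Testing positive integers:
x = 1: LHS = -1³ - 1² = -2, RHS = -1² + 1 + 1 = 1; -2 = 1 — FAILS  ← smallest positive counterexample

Answer: x = 1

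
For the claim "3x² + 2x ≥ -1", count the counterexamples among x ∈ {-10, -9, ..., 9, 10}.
Over all integers in [-10, 10], LHS − RHS is smallest at x = 0, where it equals 1:
x = 0: LHS = 3·0² + 2·0 = 0; 0 ≥ -1 — holds
At the ends of the range:
x = -10: LHS = 3·(-10)² + 2·(-10) = 280; 280 ≥ -1 — holds
x = 10: LHS = 3·10² + 2·10 = 320; 320 ≥ -1 — holds
Hence LHS − RHS is never negative, i.e. LHS ≥ RHS throughout, so the relation holds for every integer in [-10, 10].

No counterexample appears in that range.

Answer: 0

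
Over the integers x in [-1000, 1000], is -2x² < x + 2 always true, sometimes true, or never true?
Over all integers in [-1000, 1000], LHS − RHS is largest at x = 0, where it equals -2:
x = 0: LHS = -2·0² = 0, RHS = 0 + 2 = 2; 0 < 2 — holds
At the ends of the range:
x = -1000: LHS = -2·(-1000)² = -2000000, RHS = (-1000) + 2 = -998; -2000000 < -998 — holds
x = 1000: LHS = -2·1000² = -2000000, RHS = 1000 + 2 = 1002; -2000000 < 1002 — holds
Hence LHS − RHS is never zero or positive, i.e. LHS < RHS throughout, so the relation holds for every integer in [-1000, 1000].

No counterexample exists.

Answer: Always true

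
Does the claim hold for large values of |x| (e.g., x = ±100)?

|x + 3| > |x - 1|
x = 100: LHS = |100 + 3| = |103| = 103, RHS = |100 - 1| = |99| = 99; 103 > 99 — holds
x = -100: LHS = |(-100) + 3| = |-97| = 97, RHS = |(-100) - 1| = |-101| = 101; 97 > 101 — FAILS

Answer: Partially: holds for x = 100, fails for x = -100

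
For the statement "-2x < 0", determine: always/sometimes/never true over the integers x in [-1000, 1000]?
Holds at x = 1: LHS = -2·1 = -2; -2 < 0 — holds
Fails at x = 0: LHS = -2·0 = 0; 0 < 0 — FAILS
It is satisfied by some integers in the range but not all.

Answer: Sometimes true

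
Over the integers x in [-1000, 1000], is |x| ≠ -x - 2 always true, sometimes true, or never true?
Over all integers in [-1000, 1000], LHS − RHS is always positive; it is smallest at x = 0, where it equals 2:
x = 0: LHS = |0| = 0, RHS = -0 - 2 = -2; 0 ≠ -2 — holds
At the ends of the range:
x = -1000: LHS = |-1000| = 1000, RHS = -(-1000) - 2 = 998; 1000 ≠ 998 — holds
x = 1000: LHS = |1000| = 1000, RHS = -1000 - 2 = -1002; 1000 ≠ -1002 — holds
Hence LHS − RHS is never 0, i.e. the two sides are never equal, so the relation holds for every integer in [-1000, 1000].

No counterexample exists.

Answer: Always true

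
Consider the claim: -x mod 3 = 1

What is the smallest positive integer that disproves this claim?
Testing positive integers:
x = 1: LHS = (-1) mod 3 = 2; 2 = 1 — FAILS  ← smallest positive counterexample

Answer: x = 1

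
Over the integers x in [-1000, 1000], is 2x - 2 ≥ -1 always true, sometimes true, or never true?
Holds at x = 1: LHS = 2·1 - 2 = 0; 0 ≥ -1 — holds
Fails at x = 0: LHS = 2·0 - 2 = -2; -2 ≥ -1 — FAILS
It is satisfied by some integers in the range but not all.

Answer: Sometimes true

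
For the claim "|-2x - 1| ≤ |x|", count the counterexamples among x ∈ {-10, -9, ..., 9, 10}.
Counterexamples in [-10, 10]: {-10, -9, -8, -7, -6, -5, -4, -3, -2, 0, 1, 2, 3, 4, 5, 6, 7, 8, 9, 10}.

Counting them gives 20 values.

Answer: 20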